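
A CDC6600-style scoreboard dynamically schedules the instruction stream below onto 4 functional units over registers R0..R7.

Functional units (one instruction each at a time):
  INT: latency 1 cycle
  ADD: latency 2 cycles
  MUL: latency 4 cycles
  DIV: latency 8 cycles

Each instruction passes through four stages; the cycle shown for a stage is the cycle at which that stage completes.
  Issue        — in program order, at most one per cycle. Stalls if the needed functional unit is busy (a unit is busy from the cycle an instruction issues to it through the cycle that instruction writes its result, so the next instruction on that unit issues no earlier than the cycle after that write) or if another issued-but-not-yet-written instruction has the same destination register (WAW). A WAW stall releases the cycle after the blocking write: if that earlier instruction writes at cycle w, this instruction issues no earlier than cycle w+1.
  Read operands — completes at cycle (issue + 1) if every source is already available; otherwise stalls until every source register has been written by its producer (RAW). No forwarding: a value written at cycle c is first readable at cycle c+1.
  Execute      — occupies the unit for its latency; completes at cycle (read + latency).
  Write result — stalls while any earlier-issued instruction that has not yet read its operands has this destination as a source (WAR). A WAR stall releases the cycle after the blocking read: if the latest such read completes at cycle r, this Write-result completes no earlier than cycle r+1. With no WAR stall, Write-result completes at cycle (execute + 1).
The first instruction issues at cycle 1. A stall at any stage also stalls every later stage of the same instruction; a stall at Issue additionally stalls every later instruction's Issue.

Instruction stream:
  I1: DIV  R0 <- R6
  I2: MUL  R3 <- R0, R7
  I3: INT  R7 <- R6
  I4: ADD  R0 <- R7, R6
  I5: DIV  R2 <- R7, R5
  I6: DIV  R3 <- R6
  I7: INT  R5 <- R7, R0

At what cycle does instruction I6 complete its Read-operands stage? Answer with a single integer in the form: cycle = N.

cycle = 25

  I1 | 1 | 2 | 10 | 11
  I2 | 2 | 12 | 16 | 17   RAW R0: wait I1 write@11
  I3 | 3 | 4 | 5 | 13   WAR R7: wait I2 read@12
  I4 | 12 | 14 | 16 | 17   WAW R0: wait I1 write@11 · RAW R7: wait I3 write@13
  I5 | 13 | 14 | 22 | 23
  I6 | 24 | 25 | 33 | 34   struct: DIV busy until I5 writes@23
  I7 | 25 | 26 | 27 | 28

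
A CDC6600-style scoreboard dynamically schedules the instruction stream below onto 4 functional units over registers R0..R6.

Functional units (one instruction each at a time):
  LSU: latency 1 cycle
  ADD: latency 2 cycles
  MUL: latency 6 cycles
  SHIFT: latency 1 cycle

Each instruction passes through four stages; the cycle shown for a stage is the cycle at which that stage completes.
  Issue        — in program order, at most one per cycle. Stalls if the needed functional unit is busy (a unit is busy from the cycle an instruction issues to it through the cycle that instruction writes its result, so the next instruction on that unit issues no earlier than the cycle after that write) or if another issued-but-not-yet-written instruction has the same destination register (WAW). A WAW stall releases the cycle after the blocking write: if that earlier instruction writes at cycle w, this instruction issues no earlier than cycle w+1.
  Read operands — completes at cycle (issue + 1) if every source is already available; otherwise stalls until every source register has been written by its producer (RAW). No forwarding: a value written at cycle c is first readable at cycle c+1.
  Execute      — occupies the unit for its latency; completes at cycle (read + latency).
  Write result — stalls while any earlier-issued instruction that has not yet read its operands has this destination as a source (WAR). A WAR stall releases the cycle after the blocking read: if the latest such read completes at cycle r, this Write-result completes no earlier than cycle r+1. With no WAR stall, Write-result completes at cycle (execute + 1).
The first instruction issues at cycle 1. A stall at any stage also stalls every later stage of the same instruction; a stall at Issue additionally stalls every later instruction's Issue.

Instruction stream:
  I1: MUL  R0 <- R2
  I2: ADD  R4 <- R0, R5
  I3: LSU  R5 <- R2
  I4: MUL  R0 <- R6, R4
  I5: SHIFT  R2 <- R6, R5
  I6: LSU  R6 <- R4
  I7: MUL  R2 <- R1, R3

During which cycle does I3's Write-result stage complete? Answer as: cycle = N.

I1  is:1  ro:2  ex:8  wr:9
I2  is:2  ro:10  ex:12  wr:13  — RAW R0: wait I1 write@9
I3  is:3  ro:4  ex:5  wr:11  — WAR R5: wait I2 read@10
I4  is:10  ro:14  ex:20  wr:21  — struct: MUL busy until I1 writes@9, RAW R4: wait I2 write@13
I5  is:11  ro:12  ex:13  wr:14
I6  is:12  ro:14  ex:15  wr:16  — RAW R4: wait I2 write@13
I7  is:22  ro:23  ex:29  wr:30  — struct: MUL busy until I4 writes@21

cycle = 11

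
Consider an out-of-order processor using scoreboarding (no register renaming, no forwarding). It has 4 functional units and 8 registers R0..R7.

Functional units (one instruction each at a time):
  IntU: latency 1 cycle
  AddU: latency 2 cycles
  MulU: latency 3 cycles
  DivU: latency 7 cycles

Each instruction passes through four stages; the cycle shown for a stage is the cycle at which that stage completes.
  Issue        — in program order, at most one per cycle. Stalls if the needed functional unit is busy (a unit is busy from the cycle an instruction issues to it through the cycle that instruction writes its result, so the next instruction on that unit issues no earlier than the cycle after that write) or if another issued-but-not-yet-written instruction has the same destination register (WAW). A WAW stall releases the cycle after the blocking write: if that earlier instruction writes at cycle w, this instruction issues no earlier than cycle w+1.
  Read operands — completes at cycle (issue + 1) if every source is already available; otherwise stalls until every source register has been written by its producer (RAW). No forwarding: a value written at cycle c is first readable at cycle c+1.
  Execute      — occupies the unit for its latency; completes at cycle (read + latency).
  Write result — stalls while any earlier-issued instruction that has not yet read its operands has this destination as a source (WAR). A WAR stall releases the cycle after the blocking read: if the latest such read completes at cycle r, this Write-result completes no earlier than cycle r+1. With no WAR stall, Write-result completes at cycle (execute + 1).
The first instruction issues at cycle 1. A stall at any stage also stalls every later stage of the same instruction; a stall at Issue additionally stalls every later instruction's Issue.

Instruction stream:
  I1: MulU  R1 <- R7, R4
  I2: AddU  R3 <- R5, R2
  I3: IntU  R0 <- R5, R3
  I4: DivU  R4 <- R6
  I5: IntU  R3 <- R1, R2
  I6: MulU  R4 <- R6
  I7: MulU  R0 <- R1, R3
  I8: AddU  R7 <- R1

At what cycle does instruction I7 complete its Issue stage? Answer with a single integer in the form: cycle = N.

cycle = 20

cycle 1: issue I1 (MulU)
cycle 2: I1 read-ops · issue I2 (AddU)
cycle 3: I2 read-ops · issue I3 (IntU)
cycle 4: issue I4 (DivU)
cycle 5: I1 finished on MulU · I2 finished on AddU · I4 read-ops
cycle 6: I1→R1 · I2→R3
cycle 7: I3 read-ops
cycle 8: I3 finished on IntU
cycle 9: I3→R0
cycle 10: issue I5 (IntU)
cycle 11: I5 read-ops
cycle 12: I4 finished on DivU · I5 finished on IntU
cycle 13: I4→R4 · I5→R3
cycle 14: issue I6 (MulU)
cycle 15: I6 read-ops
cycle 18: I6 finished on MulU
cycle 19: I6→R4
cycle 20: issue I7 (MulU)
cycle 21: I7 read-ops · issue I8 (AddU)
cycle 22: I8 read-ops
cycle 24: I7 finished on MulU · I8 finished on AddU
cycle 25: I7→R0 · I8→R7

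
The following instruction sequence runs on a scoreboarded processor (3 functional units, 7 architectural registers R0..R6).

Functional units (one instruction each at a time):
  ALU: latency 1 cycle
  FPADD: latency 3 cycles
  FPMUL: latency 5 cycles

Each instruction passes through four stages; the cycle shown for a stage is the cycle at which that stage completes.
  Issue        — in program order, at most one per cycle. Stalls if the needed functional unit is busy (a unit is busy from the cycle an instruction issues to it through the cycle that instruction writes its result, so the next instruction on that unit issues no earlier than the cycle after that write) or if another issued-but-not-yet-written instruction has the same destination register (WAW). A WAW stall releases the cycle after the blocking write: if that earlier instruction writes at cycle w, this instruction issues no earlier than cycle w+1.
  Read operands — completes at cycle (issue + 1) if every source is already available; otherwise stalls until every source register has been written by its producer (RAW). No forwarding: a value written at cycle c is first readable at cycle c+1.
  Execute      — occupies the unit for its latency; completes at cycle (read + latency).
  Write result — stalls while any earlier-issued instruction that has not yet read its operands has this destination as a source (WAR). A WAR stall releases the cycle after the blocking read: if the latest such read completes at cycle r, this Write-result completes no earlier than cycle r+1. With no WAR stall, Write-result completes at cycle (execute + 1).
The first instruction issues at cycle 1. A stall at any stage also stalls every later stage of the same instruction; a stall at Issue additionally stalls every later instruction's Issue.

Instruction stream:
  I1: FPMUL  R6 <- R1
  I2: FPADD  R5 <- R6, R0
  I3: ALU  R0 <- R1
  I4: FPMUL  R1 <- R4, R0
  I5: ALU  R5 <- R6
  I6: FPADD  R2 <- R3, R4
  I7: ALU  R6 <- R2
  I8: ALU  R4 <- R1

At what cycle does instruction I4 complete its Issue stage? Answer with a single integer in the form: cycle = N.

1) issue 1, read 2, done 7, write 8
2) issue 2, read 9, done 12, write 13  <RAW R6: wait I1 write@8>
3) issue 3, read 4, done 5, write 10  <WAR R0: wait I2 read@9>
4) issue 9, read 11, done 16, write 17  <struct: FPMUL busy until I1 writes@8 / RAW R0: wait I3 write@10>
5) issue 14, read 15, done 16, write 17  <WAW R5: wait I2 write@13>
6) issue 15, read 16, done 19, write 20
7) issue 18, read 21, done 22, write 23  <struct: ALU busy until I5 writes@17 / RAW R2: wait I6 write@20>
8) issue 24, read 25, done 26, write 27  <struct: ALU busy until I7 writes@23>

cycle = 9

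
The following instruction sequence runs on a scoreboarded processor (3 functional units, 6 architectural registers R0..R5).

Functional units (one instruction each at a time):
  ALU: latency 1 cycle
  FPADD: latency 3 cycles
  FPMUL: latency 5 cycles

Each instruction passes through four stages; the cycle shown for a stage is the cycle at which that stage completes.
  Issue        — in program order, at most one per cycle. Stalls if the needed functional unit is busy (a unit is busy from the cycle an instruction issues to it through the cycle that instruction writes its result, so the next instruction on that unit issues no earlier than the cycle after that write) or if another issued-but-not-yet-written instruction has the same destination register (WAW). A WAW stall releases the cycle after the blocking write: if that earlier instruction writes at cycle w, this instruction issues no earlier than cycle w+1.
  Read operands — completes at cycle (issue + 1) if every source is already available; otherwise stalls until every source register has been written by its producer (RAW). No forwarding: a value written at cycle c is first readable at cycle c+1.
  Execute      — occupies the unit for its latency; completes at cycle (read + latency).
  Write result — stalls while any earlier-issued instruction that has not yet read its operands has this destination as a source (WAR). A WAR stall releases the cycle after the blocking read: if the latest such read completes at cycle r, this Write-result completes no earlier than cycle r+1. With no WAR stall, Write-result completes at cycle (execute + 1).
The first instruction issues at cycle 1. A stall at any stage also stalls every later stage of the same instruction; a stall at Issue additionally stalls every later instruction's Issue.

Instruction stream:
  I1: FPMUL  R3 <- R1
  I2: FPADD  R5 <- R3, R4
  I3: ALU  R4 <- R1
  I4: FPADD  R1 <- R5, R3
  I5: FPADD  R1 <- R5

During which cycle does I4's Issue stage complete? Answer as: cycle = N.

1) issue 1, read 2, done 7, write 8
2) issue 2, read 9, done 12, write 13  <RAW R3: wait I1 write@8>
3) issue 3, read 4, done 5, write 10  <WAR R4: wait I2 read@9>
4) issue 14, read 15, done 18, write 19  <struct: FPADD busy until I2 writes@13>
5) issue 20, read 21, done 24, write 25  <struct: FPADD busy until I4 writes@19>

cycle = 14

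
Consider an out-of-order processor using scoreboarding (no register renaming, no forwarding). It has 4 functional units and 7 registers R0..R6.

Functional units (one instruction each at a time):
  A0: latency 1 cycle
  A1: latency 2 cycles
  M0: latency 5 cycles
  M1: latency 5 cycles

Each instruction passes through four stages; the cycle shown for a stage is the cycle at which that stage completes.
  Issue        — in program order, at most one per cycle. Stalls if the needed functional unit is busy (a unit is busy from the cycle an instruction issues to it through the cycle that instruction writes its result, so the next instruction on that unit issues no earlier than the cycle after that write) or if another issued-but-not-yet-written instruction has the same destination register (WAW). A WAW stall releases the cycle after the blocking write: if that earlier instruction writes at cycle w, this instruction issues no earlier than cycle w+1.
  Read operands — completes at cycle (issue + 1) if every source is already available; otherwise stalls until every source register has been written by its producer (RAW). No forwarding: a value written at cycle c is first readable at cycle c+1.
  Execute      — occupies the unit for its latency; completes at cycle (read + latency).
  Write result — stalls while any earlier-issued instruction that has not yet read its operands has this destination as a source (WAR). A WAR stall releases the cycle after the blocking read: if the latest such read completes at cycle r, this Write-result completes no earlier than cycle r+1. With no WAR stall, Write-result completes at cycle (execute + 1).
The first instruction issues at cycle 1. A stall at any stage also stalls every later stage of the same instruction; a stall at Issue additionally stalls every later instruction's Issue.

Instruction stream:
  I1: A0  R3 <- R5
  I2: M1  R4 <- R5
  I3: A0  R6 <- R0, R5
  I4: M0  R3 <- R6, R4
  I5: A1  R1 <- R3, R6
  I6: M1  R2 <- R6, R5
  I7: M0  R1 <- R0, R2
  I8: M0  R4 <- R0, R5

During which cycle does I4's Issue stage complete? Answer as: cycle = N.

cycle = 6

cycle 1: issue I1 (A0)
cycle 2: I1 read-ops; issue I2 (M1)
cycle 3: I1 finished on A0; I2 read-ops
cycle 4: I1→R3
cycle 5: issue I3 (A0)
cycle 6: I3 read-ops; issue I4 (M0)
cycle 7: I3 finished on A0; issue I5 (A1)
cycle 8: I2 finished on M1; I3→R6
cycle 9: I2→R4
cycle 10: I4 read-ops; issue I6 (M1)
cycle 11: I6 read-ops
cycle 15: I4 finished on M0
cycle 16: I4→R3; I6 finished on M1
cycle 17: I5 read-ops; I6→R2
cycle 19: I5 finished on A1
cycle 20: I5→R1
cycle 21: issue I7 (M0)
cycle 22: I7 read-ops
cycle 27: I7 finished on M0
cycle 28: I7→R1
cycle 29: issue I8 (M0)
cycle 30: I8 read-ops
cycle 35: I8 finished on M0
cycle 36: I8→R4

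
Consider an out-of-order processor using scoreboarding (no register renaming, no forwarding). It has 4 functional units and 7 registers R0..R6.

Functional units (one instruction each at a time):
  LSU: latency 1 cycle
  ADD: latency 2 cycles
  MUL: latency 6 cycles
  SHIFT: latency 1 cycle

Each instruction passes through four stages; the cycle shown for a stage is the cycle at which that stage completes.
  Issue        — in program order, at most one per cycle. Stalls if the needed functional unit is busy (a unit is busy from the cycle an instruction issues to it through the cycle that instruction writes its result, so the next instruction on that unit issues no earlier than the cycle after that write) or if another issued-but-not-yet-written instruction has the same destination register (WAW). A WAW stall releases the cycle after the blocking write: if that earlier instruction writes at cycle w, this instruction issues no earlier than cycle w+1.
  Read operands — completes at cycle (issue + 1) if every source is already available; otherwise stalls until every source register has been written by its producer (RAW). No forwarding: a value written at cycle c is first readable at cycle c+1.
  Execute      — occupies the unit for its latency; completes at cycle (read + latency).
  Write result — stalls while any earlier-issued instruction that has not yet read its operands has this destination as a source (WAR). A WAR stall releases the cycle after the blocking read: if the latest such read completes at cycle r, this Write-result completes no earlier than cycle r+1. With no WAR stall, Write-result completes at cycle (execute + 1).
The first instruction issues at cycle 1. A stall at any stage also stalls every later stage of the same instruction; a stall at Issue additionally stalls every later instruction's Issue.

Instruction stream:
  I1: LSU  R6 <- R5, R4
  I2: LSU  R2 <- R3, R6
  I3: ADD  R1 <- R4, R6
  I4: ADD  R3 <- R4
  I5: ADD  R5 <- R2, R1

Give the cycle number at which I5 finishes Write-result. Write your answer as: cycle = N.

t=1  issue I1 (LSU)
t=2  I1 read-ops
t=3  I1 finished on LSU
t=4  I1→R6
t=5  issue I2 (LSU)
t=6  I2 read-ops | issue I3 (ADD)
t=7  I2 finished on LSU | I3 read-ops
t=8  I2→R2
t=9  I3 finished on ADD
t=10  I3→R1
t=11  issue I4 (ADD)
t=12  I4 read-ops
t=14  I4 finished on ADD
t=15  I4→R3
t=16  issue I5 (ADD)
t=17  I5 read-ops
t=19  I5 finished on ADD
t=20  I5→R5

cycle = 20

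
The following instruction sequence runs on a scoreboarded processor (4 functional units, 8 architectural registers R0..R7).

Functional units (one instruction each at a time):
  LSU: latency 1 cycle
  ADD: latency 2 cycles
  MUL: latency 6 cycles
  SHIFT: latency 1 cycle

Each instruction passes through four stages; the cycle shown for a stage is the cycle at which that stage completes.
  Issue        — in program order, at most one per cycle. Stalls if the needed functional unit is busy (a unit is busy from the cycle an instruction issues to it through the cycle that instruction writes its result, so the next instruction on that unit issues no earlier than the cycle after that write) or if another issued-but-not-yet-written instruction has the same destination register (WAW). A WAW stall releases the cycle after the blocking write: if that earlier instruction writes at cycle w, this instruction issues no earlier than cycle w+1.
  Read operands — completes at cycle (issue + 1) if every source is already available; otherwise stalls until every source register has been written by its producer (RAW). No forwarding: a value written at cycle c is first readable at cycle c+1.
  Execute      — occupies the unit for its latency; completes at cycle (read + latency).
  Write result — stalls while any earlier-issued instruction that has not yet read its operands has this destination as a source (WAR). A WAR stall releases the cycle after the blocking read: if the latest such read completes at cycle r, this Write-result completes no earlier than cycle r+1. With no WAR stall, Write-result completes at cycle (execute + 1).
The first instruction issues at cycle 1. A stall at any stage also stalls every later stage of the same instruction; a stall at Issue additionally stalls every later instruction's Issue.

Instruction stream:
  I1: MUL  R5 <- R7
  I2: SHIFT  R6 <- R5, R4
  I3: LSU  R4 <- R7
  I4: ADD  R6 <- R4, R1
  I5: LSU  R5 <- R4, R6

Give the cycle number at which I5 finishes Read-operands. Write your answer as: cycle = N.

cycle = 18

I1  is:1  ro:2  ex:8  wr:9
I2  is:2  ro:10  ex:11  wr:12  — RAW R5: wait I1 write@9
I3  is:3  ro:4  ex:5  wr:11  — WAR R4: wait I2 read@10
I4  is:13  ro:14  ex:16  wr:17  — WAW R6: wait I2 write@12
I5  is:14  ro:18  ex:19  wr:20  — RAW R6: wait I4 write@17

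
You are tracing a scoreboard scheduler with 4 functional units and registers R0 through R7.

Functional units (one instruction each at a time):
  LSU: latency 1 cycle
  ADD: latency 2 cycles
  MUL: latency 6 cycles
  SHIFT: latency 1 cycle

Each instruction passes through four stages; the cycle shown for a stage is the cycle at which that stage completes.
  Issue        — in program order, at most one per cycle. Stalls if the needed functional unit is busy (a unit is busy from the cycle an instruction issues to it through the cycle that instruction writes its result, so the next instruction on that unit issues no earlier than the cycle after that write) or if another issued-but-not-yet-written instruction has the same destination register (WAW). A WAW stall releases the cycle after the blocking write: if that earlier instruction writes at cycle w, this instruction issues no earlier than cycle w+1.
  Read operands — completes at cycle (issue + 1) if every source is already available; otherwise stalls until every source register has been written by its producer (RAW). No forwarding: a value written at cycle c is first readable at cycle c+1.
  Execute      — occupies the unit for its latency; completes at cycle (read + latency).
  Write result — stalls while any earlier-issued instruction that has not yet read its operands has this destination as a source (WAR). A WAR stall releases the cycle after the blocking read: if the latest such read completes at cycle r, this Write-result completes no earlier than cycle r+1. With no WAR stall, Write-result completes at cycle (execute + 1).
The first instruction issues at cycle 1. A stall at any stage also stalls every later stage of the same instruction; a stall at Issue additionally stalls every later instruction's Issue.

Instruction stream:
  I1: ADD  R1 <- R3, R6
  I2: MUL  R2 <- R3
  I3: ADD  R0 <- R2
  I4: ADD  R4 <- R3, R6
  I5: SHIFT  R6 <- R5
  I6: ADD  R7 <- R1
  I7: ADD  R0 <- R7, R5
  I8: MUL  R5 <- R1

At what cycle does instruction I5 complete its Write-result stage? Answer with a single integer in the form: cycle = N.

cycle = 19

[1] I1 dispatched to ADD
[2] I1 operands ready, I2 dispatched to MUL
[3] I2 operands ready
[4] I1 complete
[5] R1←I1
[6] I3 dispatched to ADD
[9] I2 complete
[10] R2←I2
[11] I3 operands ready
[13] I3 complete
[14] R0←I3
[15] I4 dispatched to ADD
[16] I4 operands ready, I5 dispatched to SHIFT
[17] I5 operands ready
[18] I4 complete, I5 complete
[19] R4←I4, R6←I5
[20] I6 dispatched to ADD
[21] I6 operands ready
[23] I6 complete
[24] R7←I6
[25] I7 dispatched to ADD
[26] I7 operands ready, I8 dispatched to MUL
[27] I8 operands ready
[28] I7 complete
[29] R0←I7
[33] I8 complete
[34] R5←I8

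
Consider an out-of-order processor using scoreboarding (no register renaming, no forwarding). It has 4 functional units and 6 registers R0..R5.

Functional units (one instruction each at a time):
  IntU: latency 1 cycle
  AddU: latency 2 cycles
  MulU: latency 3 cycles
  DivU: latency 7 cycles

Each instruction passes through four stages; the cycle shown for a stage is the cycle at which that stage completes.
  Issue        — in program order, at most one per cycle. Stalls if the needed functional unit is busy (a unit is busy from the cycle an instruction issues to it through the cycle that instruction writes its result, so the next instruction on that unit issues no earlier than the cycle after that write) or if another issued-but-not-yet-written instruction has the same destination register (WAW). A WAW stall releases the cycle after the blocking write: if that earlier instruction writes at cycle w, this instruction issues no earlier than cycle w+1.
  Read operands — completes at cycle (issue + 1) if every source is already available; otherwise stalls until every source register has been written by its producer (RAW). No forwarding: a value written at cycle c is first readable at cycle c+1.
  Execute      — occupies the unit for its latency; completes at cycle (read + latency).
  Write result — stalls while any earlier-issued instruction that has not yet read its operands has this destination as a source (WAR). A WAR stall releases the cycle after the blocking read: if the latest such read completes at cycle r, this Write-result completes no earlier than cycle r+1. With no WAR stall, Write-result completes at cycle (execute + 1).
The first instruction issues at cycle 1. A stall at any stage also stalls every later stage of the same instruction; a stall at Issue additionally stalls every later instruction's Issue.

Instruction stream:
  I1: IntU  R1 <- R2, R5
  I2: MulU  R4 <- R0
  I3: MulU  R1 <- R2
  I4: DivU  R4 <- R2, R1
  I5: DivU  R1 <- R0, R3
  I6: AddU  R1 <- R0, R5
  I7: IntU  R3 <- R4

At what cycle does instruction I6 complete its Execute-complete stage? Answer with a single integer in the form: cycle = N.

cycle = 36

t=1  I1→IntU
t=2  I1 RO · I2→MulU
t=3  I1 EX · I2 RO
t=4  I1 WR R1
t=6  I2 EX
t=7  I2 WR R4
t=8  I3→MulU
t=9  I3 RO · I4→DivU
t=12  I3 EX
t=13  I3 WR R1
t=14  I4 RO
t=21  I4 EX
t=22  I4 WR R4
t=23  I5→DivU
t=24  I5 RO
t=31  I5 EX
t=32  I5 WR R1
t=33  I6→AddU
t=34  I6 RO · I7→IntU
t=35  I7 RO
t=36  I6 EX · I7 EX
t=37  I6 WR R1 · I7 WR R3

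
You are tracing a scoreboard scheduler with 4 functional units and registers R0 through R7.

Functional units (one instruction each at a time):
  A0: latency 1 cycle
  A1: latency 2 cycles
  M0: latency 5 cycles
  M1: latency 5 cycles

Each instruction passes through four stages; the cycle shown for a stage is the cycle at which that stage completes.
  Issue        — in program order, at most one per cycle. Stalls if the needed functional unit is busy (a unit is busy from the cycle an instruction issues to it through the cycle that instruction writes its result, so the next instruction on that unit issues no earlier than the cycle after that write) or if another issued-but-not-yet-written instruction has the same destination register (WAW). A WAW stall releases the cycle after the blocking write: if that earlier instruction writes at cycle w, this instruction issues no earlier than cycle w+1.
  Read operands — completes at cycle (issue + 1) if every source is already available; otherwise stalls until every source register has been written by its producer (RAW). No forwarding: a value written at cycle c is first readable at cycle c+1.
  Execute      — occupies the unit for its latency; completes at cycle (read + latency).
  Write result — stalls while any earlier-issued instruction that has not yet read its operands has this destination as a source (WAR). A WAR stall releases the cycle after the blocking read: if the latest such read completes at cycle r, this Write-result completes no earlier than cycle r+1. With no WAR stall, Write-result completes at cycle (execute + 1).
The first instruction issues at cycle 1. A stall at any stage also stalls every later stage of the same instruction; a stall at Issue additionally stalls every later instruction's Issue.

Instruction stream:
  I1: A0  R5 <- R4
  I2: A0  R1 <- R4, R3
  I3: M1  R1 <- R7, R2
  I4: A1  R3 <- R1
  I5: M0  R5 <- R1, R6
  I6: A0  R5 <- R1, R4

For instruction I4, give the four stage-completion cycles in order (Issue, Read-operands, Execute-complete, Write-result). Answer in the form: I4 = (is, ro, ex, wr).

I4 = (10, 17, 19, 20)

I1  is:1  ro:2  ex:3  wr:4
I2  is:5  ro:6  ex:7  wr:8  — struct: A0 busy until I1 writes@4
I3  is:9  ro:10  ex:15  wr:16  — WAW R1: wait I2 write@8
I4  is:10  ro:17  ex:19  wr:20  — RAW R1: wait I3 write@16
I5  is:11  ro:17  ex:22  wr:23  — RAW R1: wait I3 write@16
I6  is:24  ro:25  ex:26  wr:27  — WAW R5: wait I5 write@23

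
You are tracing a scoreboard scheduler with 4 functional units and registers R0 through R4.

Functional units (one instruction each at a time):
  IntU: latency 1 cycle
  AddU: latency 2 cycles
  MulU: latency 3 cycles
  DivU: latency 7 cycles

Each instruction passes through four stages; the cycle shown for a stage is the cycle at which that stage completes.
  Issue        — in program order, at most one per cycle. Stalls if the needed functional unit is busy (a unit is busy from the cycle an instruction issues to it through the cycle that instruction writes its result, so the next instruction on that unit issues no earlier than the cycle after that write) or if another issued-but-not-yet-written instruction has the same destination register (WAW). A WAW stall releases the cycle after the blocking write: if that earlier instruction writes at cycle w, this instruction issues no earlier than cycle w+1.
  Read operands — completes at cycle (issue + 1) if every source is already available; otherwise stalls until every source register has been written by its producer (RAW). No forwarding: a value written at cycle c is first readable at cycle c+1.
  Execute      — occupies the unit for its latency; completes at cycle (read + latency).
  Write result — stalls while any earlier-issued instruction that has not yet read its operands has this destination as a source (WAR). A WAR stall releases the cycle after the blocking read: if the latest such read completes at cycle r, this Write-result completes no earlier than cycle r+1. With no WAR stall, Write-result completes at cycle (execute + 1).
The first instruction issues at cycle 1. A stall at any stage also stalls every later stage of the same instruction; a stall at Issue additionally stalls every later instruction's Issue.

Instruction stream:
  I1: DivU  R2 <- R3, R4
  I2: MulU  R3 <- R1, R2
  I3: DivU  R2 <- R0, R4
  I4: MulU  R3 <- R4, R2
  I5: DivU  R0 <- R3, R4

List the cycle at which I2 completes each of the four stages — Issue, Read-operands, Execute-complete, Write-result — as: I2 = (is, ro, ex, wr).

1) issue 1, read 2, done 9, write 10
2) issue 2, read 11, done 14, write 15  <RAW R2: wait I1 write@10>
3) issue 11, read 12, done 19, write 20  <struct: DivU busy until I1 writes@10>
4) issue 16, read 21, done 24, write 25  <struct: MulU busy until I2 writes@15 / RAW R2: wait I3 write@20>
5) issue 21, read 26, done 33, write 34  <struct: DivU busy until I3 writes@20 / RAW R3: wait I4 write@25>

I2 = (2, 11, 14, 15)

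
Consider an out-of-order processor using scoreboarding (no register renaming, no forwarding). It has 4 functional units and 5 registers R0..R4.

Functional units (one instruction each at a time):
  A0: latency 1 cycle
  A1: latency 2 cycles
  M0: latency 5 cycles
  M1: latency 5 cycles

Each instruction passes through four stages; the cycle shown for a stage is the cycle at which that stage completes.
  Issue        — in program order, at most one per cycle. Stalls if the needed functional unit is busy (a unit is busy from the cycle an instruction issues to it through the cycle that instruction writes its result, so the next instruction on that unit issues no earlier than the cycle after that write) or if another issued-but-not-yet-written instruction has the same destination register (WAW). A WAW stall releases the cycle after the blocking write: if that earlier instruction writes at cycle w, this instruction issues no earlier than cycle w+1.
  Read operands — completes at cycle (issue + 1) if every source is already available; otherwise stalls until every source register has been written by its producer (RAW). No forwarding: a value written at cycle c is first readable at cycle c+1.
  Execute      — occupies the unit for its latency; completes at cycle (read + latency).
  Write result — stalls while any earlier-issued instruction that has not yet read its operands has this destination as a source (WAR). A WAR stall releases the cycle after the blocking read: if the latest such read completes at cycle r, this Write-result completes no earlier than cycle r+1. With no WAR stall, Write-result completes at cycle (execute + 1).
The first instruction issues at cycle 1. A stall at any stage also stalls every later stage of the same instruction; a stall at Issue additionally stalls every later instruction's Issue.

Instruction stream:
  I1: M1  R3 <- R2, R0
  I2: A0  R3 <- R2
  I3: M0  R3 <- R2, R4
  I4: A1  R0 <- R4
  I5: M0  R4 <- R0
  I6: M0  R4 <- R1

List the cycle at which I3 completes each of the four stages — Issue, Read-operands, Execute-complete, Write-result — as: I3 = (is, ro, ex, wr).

I3 = (13, 14, 19, 20)

  I1 | 1 | 2 | 7 | 8
  I2 | 9 | 10 | 11 | 12   WAW R3: wait I1 write@8
  I3 | 13 | 14 | 19 | 20   WAW R3: wait I2 write@12
  I4 | 14 | 15 | 17 | 18
  I5 | 21 | 22 | 27 | 28   struct: M0 busy until I3 writes@20
  I6 | 29 | 30 | 35 | 36   struct: M0 busy until I5 writes@28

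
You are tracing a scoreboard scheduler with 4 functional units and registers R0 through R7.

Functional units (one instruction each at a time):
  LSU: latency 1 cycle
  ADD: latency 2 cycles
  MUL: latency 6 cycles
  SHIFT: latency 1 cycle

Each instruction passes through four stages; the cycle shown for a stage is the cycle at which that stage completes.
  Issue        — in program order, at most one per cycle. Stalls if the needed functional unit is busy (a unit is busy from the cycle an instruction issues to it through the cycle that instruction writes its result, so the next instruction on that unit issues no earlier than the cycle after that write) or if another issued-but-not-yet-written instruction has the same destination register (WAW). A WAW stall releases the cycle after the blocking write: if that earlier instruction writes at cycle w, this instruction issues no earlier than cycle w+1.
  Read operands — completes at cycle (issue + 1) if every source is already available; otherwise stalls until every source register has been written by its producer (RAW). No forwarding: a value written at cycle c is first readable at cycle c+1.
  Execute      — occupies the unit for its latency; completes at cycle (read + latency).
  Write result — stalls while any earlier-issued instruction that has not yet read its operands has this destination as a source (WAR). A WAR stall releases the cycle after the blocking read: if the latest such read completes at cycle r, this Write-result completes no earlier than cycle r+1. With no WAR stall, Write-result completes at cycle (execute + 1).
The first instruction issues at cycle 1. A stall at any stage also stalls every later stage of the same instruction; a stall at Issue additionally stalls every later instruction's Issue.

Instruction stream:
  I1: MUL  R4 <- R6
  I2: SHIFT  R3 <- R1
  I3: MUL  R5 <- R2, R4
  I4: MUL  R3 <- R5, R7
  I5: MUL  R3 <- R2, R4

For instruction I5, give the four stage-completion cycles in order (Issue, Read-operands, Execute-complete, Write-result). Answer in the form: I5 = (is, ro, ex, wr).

I5 = (28, 29, 35, 36)

[1] issue I1 (MUL)
[2] I1 read-ops | issue I2 (SHIFT)
[3] I2 read-ops
[4] I2 finished on SHIFT
[5] I2→R3
[8] I1 finished on MUL
[9] I1→R4
[10] issue I3 (MUL)
[11] I3 read-ops
[17] I3 finished on MUL
[18] I3→R5
[19] issue I4 (MUL)
[20] I4 read-ops
[26] I4 finished on MUL
[27] I4→R3
[28] issue I5 (MUL)
[29] I5 read-ops
[35] I5 finished on MUL
[36] I5→R3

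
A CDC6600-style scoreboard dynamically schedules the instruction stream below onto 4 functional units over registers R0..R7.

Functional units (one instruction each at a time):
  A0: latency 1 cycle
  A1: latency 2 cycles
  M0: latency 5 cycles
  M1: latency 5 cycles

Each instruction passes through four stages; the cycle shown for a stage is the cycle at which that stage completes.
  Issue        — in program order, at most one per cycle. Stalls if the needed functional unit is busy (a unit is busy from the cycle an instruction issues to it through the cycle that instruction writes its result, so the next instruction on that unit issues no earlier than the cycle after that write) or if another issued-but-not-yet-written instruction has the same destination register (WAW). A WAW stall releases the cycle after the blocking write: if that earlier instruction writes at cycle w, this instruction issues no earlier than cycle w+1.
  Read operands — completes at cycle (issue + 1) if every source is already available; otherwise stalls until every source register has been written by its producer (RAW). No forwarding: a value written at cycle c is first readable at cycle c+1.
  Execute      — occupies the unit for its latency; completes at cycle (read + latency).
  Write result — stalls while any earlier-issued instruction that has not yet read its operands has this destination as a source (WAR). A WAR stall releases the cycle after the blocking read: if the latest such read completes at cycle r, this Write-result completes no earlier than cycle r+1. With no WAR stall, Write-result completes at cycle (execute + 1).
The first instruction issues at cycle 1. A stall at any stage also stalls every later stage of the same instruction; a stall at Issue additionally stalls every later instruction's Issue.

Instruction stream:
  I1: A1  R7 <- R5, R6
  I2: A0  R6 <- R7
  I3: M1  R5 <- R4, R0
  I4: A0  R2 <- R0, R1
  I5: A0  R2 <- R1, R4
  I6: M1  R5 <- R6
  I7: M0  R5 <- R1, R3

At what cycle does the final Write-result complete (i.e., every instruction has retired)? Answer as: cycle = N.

c1: issue I1 (A1)
c2: I1 read-ops; issue I2 (A0)
c3: issue I3 (M1)
c4: I1 finished on A1; I3 read-ops
c5: I1→R7
c6: I2 read-ops
c7: I2 finished on A0
c8: I2→R6
c9: I3 finished on M1; issue I4 (A0)
c10: I3→R5; I4 read-ops
c11: I4 finished on A0
c12: I4→R2
c13: issue I5 (A0)
c14: I5 read-ops; issue I6 (M1)
c15: I5 finished on A0; I6 read-ops
c16: I5→R2
c20: I6 finished on M1
c21: I6→R5
c22: issue I7 (M0)
c23: I7 read-ops
c28: I7 finished on M0
c29: I7→R5

cycle = 29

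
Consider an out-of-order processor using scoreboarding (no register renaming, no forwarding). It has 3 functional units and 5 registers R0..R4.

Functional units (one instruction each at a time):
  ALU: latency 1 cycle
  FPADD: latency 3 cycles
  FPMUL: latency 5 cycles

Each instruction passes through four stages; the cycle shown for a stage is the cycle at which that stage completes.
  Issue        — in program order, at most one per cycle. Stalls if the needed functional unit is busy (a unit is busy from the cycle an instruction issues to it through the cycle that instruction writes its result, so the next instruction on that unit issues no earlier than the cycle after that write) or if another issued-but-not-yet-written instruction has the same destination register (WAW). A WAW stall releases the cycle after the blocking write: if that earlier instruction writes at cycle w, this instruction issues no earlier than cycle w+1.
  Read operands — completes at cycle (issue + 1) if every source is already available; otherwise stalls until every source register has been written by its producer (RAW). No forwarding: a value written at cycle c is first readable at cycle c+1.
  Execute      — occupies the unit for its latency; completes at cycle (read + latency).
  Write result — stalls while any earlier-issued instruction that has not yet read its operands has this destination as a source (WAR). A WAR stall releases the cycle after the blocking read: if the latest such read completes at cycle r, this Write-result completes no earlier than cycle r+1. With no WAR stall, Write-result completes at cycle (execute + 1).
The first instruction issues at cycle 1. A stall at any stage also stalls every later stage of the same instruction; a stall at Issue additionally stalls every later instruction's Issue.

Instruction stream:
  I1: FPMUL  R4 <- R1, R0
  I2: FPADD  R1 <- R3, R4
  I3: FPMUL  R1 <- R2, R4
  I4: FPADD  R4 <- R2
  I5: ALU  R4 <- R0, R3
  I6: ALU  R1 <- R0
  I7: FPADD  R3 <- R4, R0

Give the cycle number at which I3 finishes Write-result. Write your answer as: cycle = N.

cycle = 21

c1: issue I1 (FPMUL)
c2: I1 read-ops | issue I2 (FPADD)
c7: I1 finished on FPMUL
c8: I1→R4
c9: I2 read-ops
c12: I2 finished on FPADD
c13: I2→R1
c14: issue I3 (FPMUL)
c15: I3 read-ops | issue I4 (FPADD)
c16: I4 read-ops
c19: I4 finished on FPADD
c20: I3 finished on FPMUL | I4→R4
c21: I3→R1 | issue I5 (ALU)
c22: I5 read-ops
c23: I5 finished on ALU
c24: I5→R4
c25: issue I6 (ALU)
c26: I6 read-ops | issue I7 (FPADD)
c27: I6 finished on ALU | I7 read-ops
c28: I6→R1
c30: I7 finished on FPADD
c31: I7→R3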